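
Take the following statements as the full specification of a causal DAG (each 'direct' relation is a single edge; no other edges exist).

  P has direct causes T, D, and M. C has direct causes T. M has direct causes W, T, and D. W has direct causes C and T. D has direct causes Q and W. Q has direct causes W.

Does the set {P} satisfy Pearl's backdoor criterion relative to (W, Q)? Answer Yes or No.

No

Backdoor paths from W to Q (paths whose first edge points into W):
  P1: W <- T -> M <- D <- Q
  P2: W <- T -> M -> P <- D <- Q
  P3: W <- T -> P <- D <- Q
  P4: W <- T -> P <- M <- D <- Q
  P5: W <- C <- T -> M <- D <- Q
  P6: W <- C <- T -> M -> P <- D <- Q
  P7: W <- C <- T -> P <- D <- Q
  P8: W <- C <- T -> P <- M <- D <- Q
Condition 1 (no descendant of W in the set): FAILS — P is a descendant of W.
Condition 2 (every backdoor path blocked by {P}):
  P1: open — collider(s) M are conditioned on (or have a conditioned descendant) and no non-collider on the path is in the set.
  P2: open — collider(s) P are conditioned on (or have a conditioned descendant) and no non-collider on the path is in the set.
  P3: open — collider(s) P are conditioned on (or have a conditioned descendant) and no non-collider on the path is in the set.
  P4: open — collider(s) P are conditioned on (or have a conditioned descendant) and no non-collider on the path is in the set.
  P5: open — collider(s) M are conditioned on (or have a conditioned descendant) and no non-collider on the path is in the set.
  P6: open — collider(s) P are conditioned on (or have a conditioned descendant) and no non-collider on the path is in the set.
  P7: open — collider(s) P are conditioned on (or have a conditioned descendant) and no non-collider on the path is in the set.
  P8: open — collider(s) P are conditioned on (or have a conditioned descendant) and no non-collider on the path is in the set.
{P} does not satisfy the backdoor criterion.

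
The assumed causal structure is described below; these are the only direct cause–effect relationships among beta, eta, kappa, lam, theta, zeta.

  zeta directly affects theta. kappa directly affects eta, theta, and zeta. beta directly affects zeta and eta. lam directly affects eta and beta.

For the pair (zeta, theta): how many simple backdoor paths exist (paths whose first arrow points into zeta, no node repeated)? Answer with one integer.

3

A backdoor path from zeta to theta is any simple undirected path whose first edge points into zeta (i.e. leaves zeta via a parent).
Parents of zeta: {beta, kappa}.
Enumerating:
  P1: zeta <- beta <- lam -> eta <- kappa -> theta
  P2: zeta <- beta -> eta <- kappa -> theta
  P3: zeta <- kappa -> theta
That exhausts the simple backdoor paths. Count: 3.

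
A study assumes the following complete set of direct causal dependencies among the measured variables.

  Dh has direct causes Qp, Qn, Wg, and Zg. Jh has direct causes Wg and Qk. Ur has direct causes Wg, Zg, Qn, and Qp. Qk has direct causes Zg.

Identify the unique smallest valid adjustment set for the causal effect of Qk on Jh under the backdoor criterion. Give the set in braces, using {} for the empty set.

{}

Variables eligible for adjustment (non-descendants of Qk, excluding Qk and Jh): {Dh, Qn, Qp, Ur, Wg, Zg}.
Backdoor paths from Qk to Jh:
  P1: Qk <- Zg -> Dh <- Qp -> Ur <- Wg -> Jh
  P2: Qk <- Zg -> Dh <- Qn -> Ur <- Wg -> Jh
  P3: Qk <- Zg -> Dh <- Wg -> Jh
  P4: Qk <- Zg -> Ur <- Qp -> Dh <- Wg -> Jh
  P5: Qk <- Zg -> Ur <- Qn -> Dh <- Wg -> Jh
  P6: Qk <- Zg -> Ur <- Wg -> Jh
Each backdoor path contains an unconditioned collider, so every path is already blocked with the empty conditioning set:
  P1: blocked at collider Dh (neither it nor any descendant is in the conditioning set).
  P2: blocked at collider Dh (neither it nor any descendant is in the conditioning set).
  P3: blocked at collider Dh (neither it nor any descendant is in the conditioning set).
  P4: blocked at collider Ur (neither it nor any descendant is in the conditioning set).
  P5: blocked at collider Ur (neither it nor any descendant is in the conditioning set).
  P6: blocked at collider Ur (neither it nor any descendant is in the conditioning set).
The empty set is therefore the unique smallest valid set.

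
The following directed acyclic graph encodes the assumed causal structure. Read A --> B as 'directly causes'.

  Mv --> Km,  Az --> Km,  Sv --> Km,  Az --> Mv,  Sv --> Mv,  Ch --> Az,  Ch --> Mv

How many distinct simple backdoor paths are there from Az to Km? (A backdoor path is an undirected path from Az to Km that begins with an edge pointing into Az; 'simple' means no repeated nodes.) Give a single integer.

2

A backdoor path from Az to Km is any simple undirected path whose first edge points into Az (i.e. leaves Az via a parent).
Parents of Az: {Ch}.
Enumerating:
  P1: Az <- Ch -> Mv <- Sv -> Km
  P2: Az <- Ch -> Mv -> Km
That exhausts the simple backdoor paths. Count: 2.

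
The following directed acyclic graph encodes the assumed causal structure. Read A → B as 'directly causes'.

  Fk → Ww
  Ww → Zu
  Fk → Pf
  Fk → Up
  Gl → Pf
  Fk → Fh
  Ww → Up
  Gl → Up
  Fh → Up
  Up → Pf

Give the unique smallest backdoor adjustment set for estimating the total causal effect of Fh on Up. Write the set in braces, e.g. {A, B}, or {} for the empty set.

{Fk}

Variables eligible for adjustment (non-descendants of Fh, excluding Fh and Up): {Fk, Gl, Ww, Zu}.
Backdoor paths from Fh to Up:
  P1: Fh <- Fk -> Ww -> Up
  P2: Fh <- Fk -> Up
  P3: Fh <- Fk -> Pf <- Gl -> Up
  P4: Fh <- Fk -> Pf <- Up
The empty set is not sufficient: P1 (Fh <- Fk -> Ww -> Up) has no collider blocking it and no conditioned non-collider, so it is open.
Try {Fk}:
  P1: blocked at fork node Fk ∈ conditioning set.
  P2: blocked at fork node Fk ∈ conditioning set.
  P3: blocked at fork node Fk ∈ conditioning set.
  P4: blocked at fork node Fk ∈ conditioning set.
{Fk} contains no descendant of Fh and blocks every backdoor path.
No other singleton works — e.g. {Ww} leaves P2 open — so {Fk} is the unique smallest valid adjustment set.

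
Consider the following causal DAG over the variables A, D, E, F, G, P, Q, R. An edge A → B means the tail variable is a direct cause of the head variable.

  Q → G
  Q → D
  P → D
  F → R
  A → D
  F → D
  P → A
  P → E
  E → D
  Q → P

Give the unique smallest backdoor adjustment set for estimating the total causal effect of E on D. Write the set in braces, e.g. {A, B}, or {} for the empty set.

Variables eligible for adjustment (non-descendants of E, excluding E and D): {A, F, G, P, Q, R}.
Backdoor paths from E to D:
  P1: E <- P <- Q -> D
  P2: E <- P -> A -> D
  P3: E <- P -> D
The empty set is not sufficient: P1 (E <- P <- Q -> D) has no collider blocking it and no conditioned non-collider, so it is open.
Try {P}:
  P1: blocked at chain node P ∈ conditioning set.
  P2: blocked at fork node P ∈ conditioning set.
  P3: blocked at fork node P ∈ conditioning set.
{P} contains no descendant of E and blocks every backdoor path.
No other singleton works — e.g. {F} leaves P1 open — so {P} is the unique smallest valid adjustment set.

{P}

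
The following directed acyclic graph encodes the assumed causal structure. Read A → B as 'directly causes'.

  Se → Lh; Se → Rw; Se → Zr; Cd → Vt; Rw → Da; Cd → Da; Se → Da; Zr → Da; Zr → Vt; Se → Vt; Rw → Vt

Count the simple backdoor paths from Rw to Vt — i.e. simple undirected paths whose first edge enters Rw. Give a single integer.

A backdoor path from Rw to Vt is any simple undirected path whose first edge points into Rw (i.e. leaves Rw via a parent).
Parents of Rw: {Se}.
Enumerating:
  P1: Rw <- Se -> Zr -> Da <- Cd -> Vt
  P2: Rw <- Se -> Zr -> Vt
  P3: Rw <- Se -> Da <- Cd -> Vt
  P4: Rw <- Se -> Da <- Zr -> Vt
  P5: Rw <- Se -> Vt
That exhausts the simple backdoor paths. Count: 5.

5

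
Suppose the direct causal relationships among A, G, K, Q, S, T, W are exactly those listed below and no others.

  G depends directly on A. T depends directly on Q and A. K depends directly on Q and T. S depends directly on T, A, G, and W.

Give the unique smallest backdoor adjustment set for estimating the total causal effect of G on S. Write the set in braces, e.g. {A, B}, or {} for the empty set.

{A}

Variables eligible for adjustment (non-descendants of G, excluding G and S): {A, K, Q, T, W}.
Backdoor paths from G to S:
  P1: G <- A -> T -> S
  P2: G <- A -> S
The empty set is not sufficient: P1 (G <- A -> T -> S) has no collider blocking it and no conditioned non-collider, so it is open.
Try {A}:
  P1: blocked at fork node A ∈ conditioning set.
  P2: blocked at fork node A ∈ conditioning set.
{A} contains no descendant of G and blocks every backdoor path.
No other singleton works — e.g. {Q} leaves P1 open — so {A} is the unique smallest valid adjustment set.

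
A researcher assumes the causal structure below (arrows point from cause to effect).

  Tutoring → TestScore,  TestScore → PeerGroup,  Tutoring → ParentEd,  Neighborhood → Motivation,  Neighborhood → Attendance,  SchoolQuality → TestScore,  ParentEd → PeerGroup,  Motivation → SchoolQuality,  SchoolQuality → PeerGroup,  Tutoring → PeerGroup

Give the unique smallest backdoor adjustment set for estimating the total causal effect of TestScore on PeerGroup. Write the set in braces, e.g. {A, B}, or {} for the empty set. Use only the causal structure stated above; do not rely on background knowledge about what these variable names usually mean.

{SchoolQuality, Tutoring}

Variables eligible for adjustment (non-descendants of TestScore, excluding TestScore and PeerGroup): {Attendance, Motivation, Neighborhood, ParentEd, SchoolQuality, Tutoring}.
Backdoor paths from TestScore to PeerGroup:
  P1: TestScore <- Tutoring -> ParentEd -> PeerGroup
  P2: TestScore <- Tutoring -> PeerGroup
  P3: TestScore <- SchoolQuality -> PeerGroup
The empty set is not sufficient: P1 (TestScore <- Tutoring -> ParentEd -> PeerGroup) has no collider blocking it and no conditioned non-collider, so it is open.
Try {SchoolQuality, Tutoring}:
  P1: blocked at fork node Tutoring ∈ conditioning set.
  P2: blocked at fork node Tutoring ∈ conditioning set.
  P3: blocked at fork node SchoolQuality ∈ conditioning set.
{SchoolQuality, Tutoring} contains no descendant of TestScore and blocks every backdoor path.
Every element of {SchoolQuality, Tutoring} is needed (dropping SchoolQuality leaves P3 open; dropping Tutoring leaves P1 open), so no proper subset is valid.
Among all size-2 subsets of the eligible variables, only {SchoolQuality, Tutoring} blocks every backdoor path, so it is the unique smallest valid adjustment set.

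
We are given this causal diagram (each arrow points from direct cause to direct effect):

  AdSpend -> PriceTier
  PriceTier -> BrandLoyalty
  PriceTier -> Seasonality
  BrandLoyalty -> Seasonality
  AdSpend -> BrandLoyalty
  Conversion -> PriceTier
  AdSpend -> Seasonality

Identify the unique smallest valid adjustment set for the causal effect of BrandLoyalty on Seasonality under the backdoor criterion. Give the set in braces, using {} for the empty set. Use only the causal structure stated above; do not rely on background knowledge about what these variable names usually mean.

Variables eligible for adjustment (non-descendants of BrandLoyalty, excluding BrandLoyalty and Seasonality): {AdSpend, Conversion, PriceTier}.
Backdoor paths from BrandLoyalty to Seasonality:
  P1: BrandLoyalty <- AdSpend -> PriceTier -> Seasonality
  P2: BrandLoyalty <- AdSpend -> Seasonality
  P3: BrandLoyalty <- PriceTier <- AdSpend -> Seasonality
  P4: BrandLoyalty <- PriceTier -> Seasonality
The empty set is not sufficient: P1 (BrandLoyalty <- AdSpend -> PriceTier -> Seasonality) has no collider blocking it and no conditioned non-collider, so it is open.
Try {AdSpend, PriceTier}:
  P1: blocked at fork node AdSpend ∈ conditioning set.
  P2: blocked at fork node AdSpend ∈ conditioning set.
  P3: blocked at chain node PriceTier ∈ conditioning set.
  P4: blocked at fork node PriceTier ∈ conditioning set.
{AdSpend, PriceTier} contains no descendant of BrandLoyalty and blocks every backdoor path.
Every element of {AdSpend, PriceTier} is needed (dropping AdSpend leaves P2 open; dropping PriceTier leaves P4 open), so no proper subset is valid.
Among all size-2 subsets of the eligible variables, only {AdSpend, PriceTier} blocks every backdoor path, so it is the unique smallest valid adjustment set.

{AdSpend, PriceTier}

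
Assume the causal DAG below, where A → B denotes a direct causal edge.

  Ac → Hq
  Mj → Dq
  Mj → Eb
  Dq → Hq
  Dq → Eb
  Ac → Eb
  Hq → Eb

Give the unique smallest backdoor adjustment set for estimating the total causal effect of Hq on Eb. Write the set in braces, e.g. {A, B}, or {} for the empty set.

{Ac, Dq}

Variables eligible for adjustment (non-descendants of Hq, excluding Hq and Eb): {Ac, Dq, Mj}.
Backdoor paths from Hq to Eb:
  P1: Hq <- Ac -> Eb
  P2: Hq <- Dq <- Mj -> Eb
  P3: Hq <- Dq -> Eb
The empty set is not sufficient: P1 (Hq <- Ac -> Eb) has no collider blocking it and no conditioned non-collider, so it is open.
Try {Ac, Dq}:
  P1: blocked at fork node Ac ∈ conditioning set.
  P2: blocked at chain node Dq ∈ conditioning set.
  P3: blocked at fork node Dq ∈ conditioning set.
{Ac, Dq} contains no descendant of Hq and blocks every backdoor path.
Every element of {Ac, Dq} is needed (dropping Ac leaves P1 open; dropping Dq leaves P2 open), so no proper subset is valid.
Among all size-2 subsets of the eligible variables, only {Ac, Dq} blocks every backdoor path, so it is the unique smallest valid adjustment set.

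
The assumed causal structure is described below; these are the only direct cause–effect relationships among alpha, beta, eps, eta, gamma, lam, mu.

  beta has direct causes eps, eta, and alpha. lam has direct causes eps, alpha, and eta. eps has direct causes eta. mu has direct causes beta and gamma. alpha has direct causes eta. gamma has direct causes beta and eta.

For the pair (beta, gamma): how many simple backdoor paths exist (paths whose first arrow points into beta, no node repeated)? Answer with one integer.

7

A backdoor path from beta to gamma is any simple undirected path whose first edge points into beta (i.e. leaves beta via a parent).
Parents of beta: {alpha, eps, eta}.
Enumerating:
  P1: beta <- eta -> gamma
  P2: beta <- alpha <- eta -> gamma
  P3: beta <- alpha -> lam <- eta -> gamma
  P4: beta <- alpha -> lam <- eps <- eta -> gamma
  P5: beta <- eps <- eta -> gamma
  P6: beta <- eps -> lam <- eta -> gamma
  P7: beta <- eps -> lam <- alpha <- eta -> gamma
That exhausts the simple backdoor paths. Count: 7.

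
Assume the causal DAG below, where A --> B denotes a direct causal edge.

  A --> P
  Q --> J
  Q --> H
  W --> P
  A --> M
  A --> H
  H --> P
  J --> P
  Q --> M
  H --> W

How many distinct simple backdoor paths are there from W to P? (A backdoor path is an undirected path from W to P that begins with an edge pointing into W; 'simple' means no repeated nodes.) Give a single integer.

A backdoor path from W to P is any simple undirected path whose first edge points into W (i.e. leaves W via a parent).
Parents of W: {H}.
Enumerating:
  P1: W <- H <- A -> M <- Q -> J -> P
  P2: W <- H <- A -> P
  P3: W <- H <- Q -> J -> P
  P4: W <- H <- Q -> M <- A -> P
  P5: W <- H -> P
That exhausts the simple backdoor paths. Count: 5.

5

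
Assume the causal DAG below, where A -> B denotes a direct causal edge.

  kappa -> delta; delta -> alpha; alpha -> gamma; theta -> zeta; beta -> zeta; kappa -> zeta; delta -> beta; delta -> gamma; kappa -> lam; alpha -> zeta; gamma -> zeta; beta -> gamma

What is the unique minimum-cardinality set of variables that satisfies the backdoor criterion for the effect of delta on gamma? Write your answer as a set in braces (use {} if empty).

Variables eligible for adjustment (non-descendants of delta, excluding delta and gamma): {kappa, lam, theta}.
Backdoor paths from delta to gamma:
  P1: delta <- kappa -> zeta <- alpha -> gamma
  P2: delta <- kappa -> zeta <- beta -> gamma
  P3: delta <- kappa -> zeta <- gamma
Each backdoor path contains an unconditioned collider, so every path is already blocked with the empty conditioning set:
  P1: blocked at collider zeta (neither it nor any descendant is in the conditioning set).
  P2: blocked at collider zeta (neither it nor any descendant is in the conditioning set).
  P3: blocked at collider zeta (neither it nor any descendant is in the conditioning set).
The empty set is therefore the unique smallest valid set.

{}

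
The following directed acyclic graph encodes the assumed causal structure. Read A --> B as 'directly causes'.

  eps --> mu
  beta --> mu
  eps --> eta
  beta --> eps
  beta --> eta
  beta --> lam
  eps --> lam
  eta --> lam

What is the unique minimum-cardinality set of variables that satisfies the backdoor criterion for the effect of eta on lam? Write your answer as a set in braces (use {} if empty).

Variables eligible for adjustment (non-descendants of eta, excluding eta and lam): {beta, eps, mu}.
Backdoor paths from eta to lam:
  P1: eta <- beta -> eps -> lam
  P2: eta <- beta -> lam
  P3: eta <- beta -> mu <- eps -> lam
  P4: eta <- eps <- beta -> lam
  P5: eta <- eps -> lam
  P6: eta <- eps -> mu <- beta -> lam
The empty set is not sufficient: P1 (eta <- beta -> eps -> lam) has no collider blocking it and no conditioned non-collider, so it is open.
Try {beta, eps}:
  P1: blocked at fork node beta ∈ conditioning set.
  P2: blocked at fork node beta ∈ conditioning set.
  P3: blocked at fork node beta ∈ conditioning set.
  P4: blocked at chain node eps ∈ conditioning set.
  P5: blocked at fork node eps ∈ conditioning set.
  P6: blocked at fork node eps ∈ conditioning set.
{beta, eps} contains no descendant of eta and blocks every backdoor path.
Every element of {beta, eps} is needed (dropping beta leaves P2 open; dropping eps leaves P5 open), so no proper subset is valid.
Among all size-2 subsets of the eligible variables, only {beta, eps} blocks every backdoor path, so it is the unique smallest valid adjustment set.

{beta, eps}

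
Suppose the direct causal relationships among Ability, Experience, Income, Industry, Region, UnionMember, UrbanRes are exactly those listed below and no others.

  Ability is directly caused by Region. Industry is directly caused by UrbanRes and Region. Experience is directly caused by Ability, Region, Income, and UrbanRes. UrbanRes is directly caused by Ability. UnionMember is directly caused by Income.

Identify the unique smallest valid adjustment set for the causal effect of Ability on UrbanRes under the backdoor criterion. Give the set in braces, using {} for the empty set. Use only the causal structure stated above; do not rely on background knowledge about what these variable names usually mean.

Variables eligible for adjustment (non-descendants of Ability, excluding Ability and UrbanRes): {Income, Region, UnionMember}.
Backdoor paths from Ability to UrbanRes:
  P1: Ability <- Region -> Industry <- UrbanRes
  P2: Ability <- Region -> Experience <- UrbanRes
Each backdoor path contains an unconditioned collider, so every path is already blocked with the empty conditioning set:
  P1: blocked at collider Industry (neither it nor any descendant is in the conditioning set).
  P2: blocked at collider Experience (neither it nor any descendant is in the conditioning set).
The empty set is therefore the unique smallest valid set.

{}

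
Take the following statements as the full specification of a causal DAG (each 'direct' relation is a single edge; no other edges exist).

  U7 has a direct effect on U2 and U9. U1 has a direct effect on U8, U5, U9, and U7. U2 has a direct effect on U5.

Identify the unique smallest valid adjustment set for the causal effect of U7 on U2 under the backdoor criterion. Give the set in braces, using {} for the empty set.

{}

Variables eligible for adjustment (non-descendants of U7, excluding U7 and U2): {U1, U8}.
Backdoor paths from U7 to U2:
  P1: U7 <- U1 -> U5 <- U2
Each backdoor path contains an unconditioned collider, so every path is already blocked with the empty conditioning set:
  P1: blocked at collider U5 (neither it nor any descendant is in the conditioning set).
The empty set is therefore the unique smallest valid set.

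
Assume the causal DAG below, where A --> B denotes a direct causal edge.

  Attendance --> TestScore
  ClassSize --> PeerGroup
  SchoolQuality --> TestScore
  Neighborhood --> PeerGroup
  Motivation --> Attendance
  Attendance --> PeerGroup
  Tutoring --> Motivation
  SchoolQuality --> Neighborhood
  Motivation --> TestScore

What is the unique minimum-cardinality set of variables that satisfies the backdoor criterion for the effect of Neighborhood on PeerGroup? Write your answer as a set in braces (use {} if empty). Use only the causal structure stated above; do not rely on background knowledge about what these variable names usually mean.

Variables eligible for adjustment (non-descendants of Neighborhood, excluding Neighborhood and PeerGroup): {Attendance, ClassSize, Motivation, SchoolQuality, TestScore, Tutoring}.
Backdoor paths from Neighborhood to PeerGroup:
  P1: Neighborhood <- SchoolQuality -> TestScore <- Motivation -> Attendance -> PeerGroup
  P2: Neighborhood <- SchoolQuality -> TestScore <- Attendance -> PeerGroup
Each backdoor path contains an unconditioned collider, so every path is already blocked with the empty conditioning set:
  P1: blocked at collider TestScore (neither it nor any descendant is in the conditioning set).
  P2: blocked at collider TestScore (neither it nor any descendant is in the conditioning set).
The empty set is therefore the unique smallest valid set.

{}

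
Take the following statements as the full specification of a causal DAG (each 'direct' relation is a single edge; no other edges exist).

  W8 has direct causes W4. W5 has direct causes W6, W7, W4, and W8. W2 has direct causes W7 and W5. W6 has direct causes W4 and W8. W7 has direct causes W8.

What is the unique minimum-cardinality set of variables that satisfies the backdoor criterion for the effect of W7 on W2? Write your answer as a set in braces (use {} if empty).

Variables eligible for adjustment (non-descendants of W7, excluding W7 and W2): {W4, W6, W8}.
Backdoor paths from W7 to W2:
  P1: W7 <- W8 <- W4 -> W6 -> W5 -> W2
  P2: W7 <- W8 <- W4 -> W5 -> W2
  P3: W7 <- W8 -> W6 <- W4 -> W5 -> W2
  P4: W7 <- W8 -> W6 -> W5 -> W2
  P5: W7 <- W8 -> W5 -> W2
The empty set is not sufficient: P1 (W7 <- W8 <- W4 -> W6 -> W5 -> W2) has no collider blocking it and no conditioned non-collider, so it is open.
Try {W8}:
  P1: blocked at chain node W8 ∈ conditioning set.
  P2: blocked at chain node W8 ∈ conditioning set.
  P3: blocked at fork node W8 ∈ conditioning set.
  P4: blocked at fork node W8 ∈ conditioning set.
  P5: blocked at fork node W8 ∈ conditioning set.
{W8} contains no descendant of W7 and blocks every backdoor path.
No other singleton works — e.g. {W4} leaves P4 open — so {W8} is the unique smallest valid adjustment set.

{W8}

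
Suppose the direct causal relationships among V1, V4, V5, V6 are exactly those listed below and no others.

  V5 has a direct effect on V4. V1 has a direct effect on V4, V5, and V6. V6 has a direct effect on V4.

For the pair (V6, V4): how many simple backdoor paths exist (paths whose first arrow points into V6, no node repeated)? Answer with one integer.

A backdoor path from V6 to V4 is any simple undirected path whose first edge points into V6 (i.e. leaves V6 via a parent).
Parents of V6: {V1}.
Enumerating:
  P1: V6 <- V1 -> V5 -> V4
  P2: V6 <- V1 -> V4
That exhausts the simple backdoor paths. Count: 2.

2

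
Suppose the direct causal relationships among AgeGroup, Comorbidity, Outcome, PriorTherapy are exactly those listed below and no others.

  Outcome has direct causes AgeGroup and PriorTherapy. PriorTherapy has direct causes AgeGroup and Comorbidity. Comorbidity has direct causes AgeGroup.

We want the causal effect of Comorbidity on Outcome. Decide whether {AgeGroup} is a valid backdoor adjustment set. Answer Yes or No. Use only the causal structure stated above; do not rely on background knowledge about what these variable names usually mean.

Backdoor paths from Comorbidity to Outcome (paths whose first edge points into Comorbidity):
  P1: Comorbidity <- AgeGroup -> PriorTherapy -> Outcome
  P2: Comorbidity <- AgeGroup -> Outcome
Condition 1 (no descendant of Comorbidity in the set): holds — descendants of Comorbidity are {Outcome, PriorTherapy}; none are in {AgeGroup}.
Condition 2 (every backdoor path blocked by {AgeGroup}):
  P1: blocked at fork node AgeGroup ∈ conditioning set.
  P2: blocked at fork node AgeGroup ∈ conditioning set.
{AgeGroup} satisfies the backdoor criterion.

Yes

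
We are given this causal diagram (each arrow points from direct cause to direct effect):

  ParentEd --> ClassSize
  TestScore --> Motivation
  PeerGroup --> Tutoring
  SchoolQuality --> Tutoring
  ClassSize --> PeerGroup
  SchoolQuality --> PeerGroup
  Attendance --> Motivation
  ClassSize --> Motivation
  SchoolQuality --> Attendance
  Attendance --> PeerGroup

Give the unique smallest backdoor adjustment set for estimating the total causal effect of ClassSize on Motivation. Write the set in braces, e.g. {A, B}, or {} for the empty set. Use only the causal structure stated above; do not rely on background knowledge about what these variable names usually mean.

Variables eligible for adjustment (non-descendants of ClassSize, excluding ClassSize and Motivation): {Attendance, ParentEd, SchoolQuality, TestScore}.
Backdoor paths from ClassSize to Motivation:
  (none)
With no backdoor paths the empty set already satisfies the criterion, and it is trivially minimal.

{}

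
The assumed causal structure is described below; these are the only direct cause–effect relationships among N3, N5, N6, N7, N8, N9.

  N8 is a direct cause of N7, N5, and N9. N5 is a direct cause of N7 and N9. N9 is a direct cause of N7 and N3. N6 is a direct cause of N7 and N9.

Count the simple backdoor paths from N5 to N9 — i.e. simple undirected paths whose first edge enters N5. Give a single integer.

3

A backdoor path from N5 to N9 is any simple undirected path whose first edge points into N5 (i.e. leaves N5 via a parent).
Parents of N5: {N8}.
Enumerating:
  P1: N5 <- N8 -> N9
  P2: N5 <- N8 -> N7 <- N6 -> N9
  P3: N5 <- N8 -> N7 <- N9
That exhausts the simple backdoor paths. Count: 3.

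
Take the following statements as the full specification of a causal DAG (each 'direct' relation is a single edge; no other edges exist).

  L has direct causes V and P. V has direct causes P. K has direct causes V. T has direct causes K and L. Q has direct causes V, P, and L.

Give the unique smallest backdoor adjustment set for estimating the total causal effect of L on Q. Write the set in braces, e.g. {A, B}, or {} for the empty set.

{P, V}

Variables eligible for adjustment (non-descendants of L, excluding L and Q): {K, P, V}.
Backdoor paths from L to Q:
  P1: L <- P -> V -> Q
  P2: L <- P -> Q
  P3: L <- V <- P -> Q
  P4: L <- V -> Q
The empty set is not sufficient: P1 (L <- P -> V -> Q) has no collider blocking it and no conditioned non-collider, so it is open.
Try {P, V}:
  P1: blocked at fork node P ∈ conditioning set.
  P2: blocked at fork node P ∈ conditioning set.
  P3: blocked at chain node V ∈ conditioning set.
  P4: blocked at fork node V ∈ conditioning set.
{P, V} contains no descendant of L and blocks every backdoor path.
Every element of {P, V} is needed (dropping P leaves P2 open; dropping V leaves P4 open), so no proper subset is valid.
Among all size-2 subsets of the eligible variables, only {P, V} blocks every backdoor path, so it is the unique smallest valid adjustment set.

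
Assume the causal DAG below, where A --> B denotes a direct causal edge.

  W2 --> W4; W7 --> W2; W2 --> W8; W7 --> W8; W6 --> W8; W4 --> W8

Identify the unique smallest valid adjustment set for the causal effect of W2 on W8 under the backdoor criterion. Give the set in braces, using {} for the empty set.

{W7}

Variables eligible for adjustment (non-descendants of W2, excluding W2 and W8): {W6, W7}.
Backdoor paths from W2 to W8:
  P1: W2 <- W7 -> W8
The empty set is not sufficient: P1 (W2 <- W7 -> W8) has no collider blocking it and no conditioned non-collider, so it is open.
Try {W7}:
  P1: blocked at fork node W7 ∈ conditioning set.
{W7} contains no descendant of W2 and blocks every backdoor path.
No other singleton works — e.g. {W6} leaves P1 open — so {W7} is the unique smallest valid adjustment set.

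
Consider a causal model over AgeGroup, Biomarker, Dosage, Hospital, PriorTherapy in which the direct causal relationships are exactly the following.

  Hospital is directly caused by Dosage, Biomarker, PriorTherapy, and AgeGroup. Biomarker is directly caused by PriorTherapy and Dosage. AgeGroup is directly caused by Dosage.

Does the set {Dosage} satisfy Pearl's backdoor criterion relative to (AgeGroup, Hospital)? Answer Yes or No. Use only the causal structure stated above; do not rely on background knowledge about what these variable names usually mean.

Backdoor paths from AgeGroup to Hospital (paths whose first edge points into AgeGroup):
  P1: AgeGroup <- Dosage -> Biomarker <- PriorTherapy -> Hospital
  P2: AgeGroup <- Dosage -> Biomarker -> Hospital
  P3: AgeGroup <- Dosage -> Hospital
Condition 1 (no descendant of AgeGroup in the set): holds — descendants of AgeGroup are {Hospital}; none are in {Dosage}.
Condition 2 (every backdoor path blocked by {Dosage}):
  P1: blocked at fork node Dosage ∈ conditioning set.
  P2: blocked at fork node Dosage ∈ conditioning set.
  P3: blocked at fork node Dosage ∈ conditioning set.
{Dosage} satisfies the backdoor criterion.

Yes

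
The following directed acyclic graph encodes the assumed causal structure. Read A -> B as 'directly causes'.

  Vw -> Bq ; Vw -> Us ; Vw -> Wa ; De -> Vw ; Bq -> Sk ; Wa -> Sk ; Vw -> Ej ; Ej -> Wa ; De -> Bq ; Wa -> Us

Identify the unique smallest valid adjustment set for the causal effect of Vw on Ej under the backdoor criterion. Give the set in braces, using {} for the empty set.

{}

Variables eligible for adjustment (non-descendants of Vw, excluding Vw and Ej): {De}.
Backdoor paths from Vw to Ej:
  P1: Vw <- De -> Bq -> Sk <- Wa <- Ej
Each backdoor path contains an unconditioned collider, so every path is already blocked with the empty conditioning set:
  P1: blocked at collider Sk (neither it nor any descendant is in the conditioning set).
The empty set is therefore the unique smallest valid set.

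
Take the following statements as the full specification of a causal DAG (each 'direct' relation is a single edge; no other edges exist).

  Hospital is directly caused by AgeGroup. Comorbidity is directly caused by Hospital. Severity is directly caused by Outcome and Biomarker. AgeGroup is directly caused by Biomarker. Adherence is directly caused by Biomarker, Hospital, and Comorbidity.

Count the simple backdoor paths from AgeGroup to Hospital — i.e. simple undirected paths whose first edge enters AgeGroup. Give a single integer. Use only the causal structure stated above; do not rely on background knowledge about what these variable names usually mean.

2

A backdoor path from AgeGroup to Hospital is any simple undirected path whose first edge points into AgeGroup (i.e. leaves AgeGroup via a parent).
Parents of AgeGroup: {Biomarker}.
Enumerating:
  P1: AgeGroup <- Biomarker -> Adherence <- Hospital
  P2: AgeGroup <- Biomarker -> Adherence <- Comorbidity <- Hospital
That exhausts the simple backdoor paths. Count: 2.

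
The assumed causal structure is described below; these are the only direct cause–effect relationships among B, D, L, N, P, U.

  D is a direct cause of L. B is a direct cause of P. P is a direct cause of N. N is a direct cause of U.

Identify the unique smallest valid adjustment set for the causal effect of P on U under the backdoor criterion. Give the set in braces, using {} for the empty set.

{}

Variables eligible for adjustment (non-descendants of P, excluding P and U): {B, D, L}.
Backdoor paths from P to U:
  (none)
With no backdoor paths the empty set already satisfies the criterion, and it is trivially minimal.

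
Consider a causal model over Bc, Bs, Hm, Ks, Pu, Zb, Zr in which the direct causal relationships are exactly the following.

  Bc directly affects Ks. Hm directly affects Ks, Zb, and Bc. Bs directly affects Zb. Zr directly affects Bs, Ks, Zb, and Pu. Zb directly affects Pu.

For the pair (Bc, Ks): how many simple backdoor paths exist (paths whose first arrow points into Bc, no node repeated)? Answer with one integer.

4

A backdoor path from Bc to Ks is any simple undirected path whose first edge points into Bc (i.e. leaves Bc via a parent).
Parents of Bc: {Hm}.
Enumerating:
  P1: Bc <- Hm -> Zb <- Zr -> Ks
  P2: Bc <- Hm -> Zb <- Bs <- Zr -> Ks
  P3: Bc <- Hm -> Zb -> Pu <- Zr -> Ks
  P4: Bc <- Hm -> Ks
That exhausts the simple backdoor paths. Count: 4.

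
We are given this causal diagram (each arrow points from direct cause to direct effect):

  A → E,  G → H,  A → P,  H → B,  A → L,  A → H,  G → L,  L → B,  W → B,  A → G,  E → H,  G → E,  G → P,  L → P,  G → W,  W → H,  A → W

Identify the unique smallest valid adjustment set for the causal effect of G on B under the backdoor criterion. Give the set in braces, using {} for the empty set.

{A}

Variables eligible for adjustment (non-descendants of G, excluding G and B): {A}.
Backdoor paths from G to B:
  P1: G <- A -> W -> H -> B
  P2: G <- A -> W -> B
  P3: G <- A -> E -> H <- W -> B
  P4: G <- A -> E -> H -> B
  P5: G <- A -> L -> B
  P6: G <- A -> H <- W -> B
  P7: G <- A -> H -> B
  P8: G <- A -> P <- L -> B
The empty set is not sufficient: P1 (G <- A -> W -> H -> B) has no collider blocking it and no conditioned non-collider, so it is open.
Try {A}:
  P1: blocked at fork node A ∈ conditioning set.
  P2: blocked at fork node A ∈ conditioning set.
  P3: blocked at fork node A ∈ conditioning set.
  P4: blocked at fork node A ∈ conditioning set.
  P5: blocked at fork node A ∈ conditioning set.
  P6: blocked at fork node A ∈ conditioning set.
  P7: blocked at fork node A ∈ conditioning set.
  P8: blocked at fork node A ∈ conditioning set.
{A} contains no descendant of G and blocks every backdoor path.
{A} is the unique smallest valid adjustment set.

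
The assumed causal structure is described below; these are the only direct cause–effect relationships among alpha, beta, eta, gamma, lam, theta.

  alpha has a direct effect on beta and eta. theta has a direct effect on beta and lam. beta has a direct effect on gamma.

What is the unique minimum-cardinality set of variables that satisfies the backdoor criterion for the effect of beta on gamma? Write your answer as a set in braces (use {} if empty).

Variables eligible for adjustment (non-descendants of beta, excluding beta and gamma): {alpha, eta, lam, theta}.
Backdoor paths from beta to gamma:
  (none)
With no backdoor paths the empty set already satisfies the criterion, and it is trivially minimal.

{}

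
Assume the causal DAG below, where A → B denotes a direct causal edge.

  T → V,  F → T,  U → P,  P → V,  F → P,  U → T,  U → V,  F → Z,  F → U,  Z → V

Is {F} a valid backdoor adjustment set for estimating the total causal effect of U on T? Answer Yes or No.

Yes

Backdoor paths from U to T (paths whose first edge points into U):
  P1: U <- F -> Z -> V <- T
  P2: U <- F -> T
  P3: U <- F -> P -> V <- T
Condition 1 (no descendant of U in the set): holds — descendants of U are {P, T, V}; none are in {F}.
Condition 2 (every backdoor path blocked by {F}):
  P1: blocked at fork node F ∈ conditioning set.
  P2: blocked at fork node F ∈ conditioning set.
  P3: blocked at fork node F ∈ conditioning set.
{F} satisfies the backdoor criterion.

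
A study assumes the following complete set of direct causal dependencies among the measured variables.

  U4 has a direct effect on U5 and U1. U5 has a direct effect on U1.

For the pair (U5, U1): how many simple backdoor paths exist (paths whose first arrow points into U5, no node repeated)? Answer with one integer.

A backdoor path from U5 to U1 is any simple undirected path whose first edge points into U5 (i.e. leaves U5 via a parent).
Parents of U5: {U4}.
Enumerating:
  P1: U5 <- U4 -> U1
That exhausts the simple backdoor paths. Count: 1.

1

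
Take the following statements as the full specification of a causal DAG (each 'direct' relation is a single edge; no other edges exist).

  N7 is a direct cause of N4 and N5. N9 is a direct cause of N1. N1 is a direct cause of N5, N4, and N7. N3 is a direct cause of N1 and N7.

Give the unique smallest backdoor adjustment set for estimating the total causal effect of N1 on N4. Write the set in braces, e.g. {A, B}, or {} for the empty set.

Variables eligible for adjustment (non-descendants of N1, excluding N1 and N4): {N3, N9}.
Backdoor paths from N1 to N4:
  P1: N1 <- N3 -> N7 -> N4
The empty set is not sufficient: P1 (N1 <- N3 -> N7 -> N4) has no collider blocking it and no conditioned non-collider, so it is open.
Try {N3}:
  P1: blocked at fork node N3 ∈ conditioning set.
{N3} contains no descendant of N1 and blocks every backdoor path.
No other singleton works — e.g. {N9} leaves P1 open — so {N3} is the unique smallest valid adjustment set.

{N3}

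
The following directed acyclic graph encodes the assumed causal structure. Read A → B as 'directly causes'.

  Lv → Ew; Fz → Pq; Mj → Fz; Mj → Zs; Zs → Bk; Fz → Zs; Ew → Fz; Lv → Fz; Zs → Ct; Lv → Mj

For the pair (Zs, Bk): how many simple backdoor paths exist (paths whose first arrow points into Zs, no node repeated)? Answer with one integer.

0

A backdoor path from Zs to Bk is any simple undirected path whose first edge points into Zs (i.e. leaves Zs via a parent).
Parents of Zs: {Fz, Mj}.
No simple path from any parent of Zs reaches Bk without revisiting Zs, so there are no backdoor paths.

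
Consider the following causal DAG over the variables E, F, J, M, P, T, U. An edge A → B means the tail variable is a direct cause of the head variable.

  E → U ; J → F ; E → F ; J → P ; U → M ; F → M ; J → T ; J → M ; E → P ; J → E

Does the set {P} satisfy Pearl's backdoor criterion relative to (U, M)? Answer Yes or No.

No

Backdoor paths from U to M (paths whose first edge points into U):
  P1: U <- E <- J -> F -> M
  P2: U <- E <- J -> M
  P3: U <- E -> P <- J -> F -> M
  P4: U <- E -> P <- J -> M
  P5: U <- E -> F <- J -> M
  P6: U <- E -> F -> M
Condition 1 (no descendant of U in the set): holds — descendants of U are {M}; none are in {P}.
Condition 2 (every backdoor path blocked by {P}):
  P1: open — no interior node is in the conditioning set.
  P2: open — no interior node is in the conditioning set.
  P3: open — collider(s) P are conditioned on (or have a conditioned descendant) and no non-collider on the path is in the set.
  P4: open — collider(s) P are conditioned on (or have a conditioned descendant) and no non-collider on the path is in the set.
  P5: blocked at collider F (neither it nor any descendant is in the conditioning set).
  P6: open — no interior node is in the conditioning set.
{P} does not satisfy the backdoor criterion.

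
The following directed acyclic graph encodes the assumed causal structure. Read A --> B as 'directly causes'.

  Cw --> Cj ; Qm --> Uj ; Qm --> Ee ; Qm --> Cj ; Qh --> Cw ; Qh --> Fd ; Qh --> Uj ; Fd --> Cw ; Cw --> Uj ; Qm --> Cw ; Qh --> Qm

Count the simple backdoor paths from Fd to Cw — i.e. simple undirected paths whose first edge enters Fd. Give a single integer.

7

A backdoor path from Fd to Cw is any simple undirected path whose first edge points into Fd (i.e. leaves Fd via a parent).
Parents of Fd: {Qh}.
Enumerating:
  P1: Fd <- Qh -> Qm -> Cw
  P2: Fd <- Qh -> Qm -> Cj <- Cw
  P3: Fd <- Qh -> Qm -> Uj <- Cw
  P4: Fd <- Qh -> Cw
  P5: Fd <- Qh -> Uj <- Qm -> Cw
  P6: Fd <- Qh -> Uj <- Qm -> Cj <- Cw
  P7: Fd <- Qh -> Uj <- Cw
That exhausts the simple backdoor paths. Count: 7.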